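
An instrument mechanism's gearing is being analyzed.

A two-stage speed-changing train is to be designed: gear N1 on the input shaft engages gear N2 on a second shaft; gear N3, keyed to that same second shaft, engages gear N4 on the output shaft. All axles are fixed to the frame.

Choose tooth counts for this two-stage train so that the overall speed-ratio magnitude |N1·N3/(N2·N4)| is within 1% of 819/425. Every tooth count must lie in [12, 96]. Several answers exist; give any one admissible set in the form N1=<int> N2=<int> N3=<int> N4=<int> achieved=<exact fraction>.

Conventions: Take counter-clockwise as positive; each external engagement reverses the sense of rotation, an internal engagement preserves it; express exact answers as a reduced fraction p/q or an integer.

N1=13 N2=17 N3=63 N4=25 achieved=819/425

design class (target 819/425): fixed-axis compound train
target = 819/425 in lowest terms: an exact hit needs N1·N3 = k·819 and N2·N4 = k·425 for one integer k, every count in [12, 96]; additionally prefer no 1:1 stage (N1 ≠ N2, N3 ≠ N4)
k = 1: N1·N3 = 819 = 13·63, N2·N4 = 425 = 17·25
achieved = 13·63/(17·25) = 819/425; |achieved − target| = 0 ≤ 819/42500 ✓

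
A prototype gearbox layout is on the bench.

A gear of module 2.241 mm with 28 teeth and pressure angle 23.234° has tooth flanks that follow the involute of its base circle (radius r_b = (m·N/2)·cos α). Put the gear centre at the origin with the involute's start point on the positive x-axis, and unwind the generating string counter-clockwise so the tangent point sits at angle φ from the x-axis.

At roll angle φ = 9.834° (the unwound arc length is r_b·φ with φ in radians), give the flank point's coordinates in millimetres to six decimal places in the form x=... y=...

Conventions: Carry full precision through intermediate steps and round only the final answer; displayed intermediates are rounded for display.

x=29.251133 y=0.048446

class = single-mesh tooth geometry [base-circle involute, m = 2.241, 28T]
pitch radius r_p = m·N/2 = 2.241·28/2 = 31.374000
base radius r_b = r_p·cos α = 31.374000·cos 23.234° = 28.829613
roll angle φ = 9.834° = 0.17163568 rad
x = r_b·(cos φ + φ·sin φ) = 29.251133
y = r_b·(sin φ − φ·cos φ) = 0.048446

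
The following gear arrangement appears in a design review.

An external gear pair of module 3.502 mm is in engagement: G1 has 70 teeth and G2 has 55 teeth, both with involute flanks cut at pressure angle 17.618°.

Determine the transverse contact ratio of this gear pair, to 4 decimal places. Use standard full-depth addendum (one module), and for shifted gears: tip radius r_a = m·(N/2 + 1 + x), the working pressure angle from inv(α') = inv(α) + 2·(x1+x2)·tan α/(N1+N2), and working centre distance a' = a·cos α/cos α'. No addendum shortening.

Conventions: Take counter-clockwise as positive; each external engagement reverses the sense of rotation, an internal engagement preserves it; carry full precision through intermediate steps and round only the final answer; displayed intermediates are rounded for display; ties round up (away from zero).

single-mesh involute tooth geometry (70T engaging 55T at module 3.502)
base radii: r_b1 = 116.820931, r_b2 = 91.787874
tip radii: r_a1 = 126.072000, r_a2 = 99.807000
no profile shift: α' = α, a' = a
action lengths: √(r_a1²−r_b1²) = 47.402734, √(r_a2²−r_b2²) = 39.197236
base pitch p_b = π·m·cos α = 10.485822
CR = (47.402734 + 39.197236 − 218.875000·sin 17.61800°)/10.485822 = 1.941023
contact ratio ≈ 1.9410

1.9410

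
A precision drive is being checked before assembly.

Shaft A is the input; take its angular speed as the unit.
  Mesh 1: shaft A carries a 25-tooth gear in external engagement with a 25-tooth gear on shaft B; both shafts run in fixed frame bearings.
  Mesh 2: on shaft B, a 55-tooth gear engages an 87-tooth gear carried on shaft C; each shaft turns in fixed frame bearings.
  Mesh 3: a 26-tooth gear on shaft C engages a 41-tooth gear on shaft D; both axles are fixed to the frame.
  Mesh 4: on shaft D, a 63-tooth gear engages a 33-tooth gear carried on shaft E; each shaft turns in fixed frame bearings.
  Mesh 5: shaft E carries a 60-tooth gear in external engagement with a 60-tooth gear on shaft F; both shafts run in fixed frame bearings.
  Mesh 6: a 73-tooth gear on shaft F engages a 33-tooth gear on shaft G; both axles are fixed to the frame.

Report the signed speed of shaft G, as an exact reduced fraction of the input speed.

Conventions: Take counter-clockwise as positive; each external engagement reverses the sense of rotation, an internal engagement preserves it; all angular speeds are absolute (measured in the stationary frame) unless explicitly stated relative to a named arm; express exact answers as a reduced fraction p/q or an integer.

66430/39237

6-mesh fixed-axis compound train (all bearings frame-fixed)
mesh 1 [25T→25T]: |ω|/ω_in = 1×25/25 = 1, sense flips to −
mesh 2 [55T→87T]: |ω|/ω_in = 1×55/87 = 55/87, sense flips to +
mesh 3 [26T→41T]: |ω|/ω_in = (55/87)×26/41 = 1430/3567, sense flips to −
mesh 4 [63T→33T]: |ω|/ω_in = (1430/3567)×63/33 = 910/1189, sense flips to +
mesh 5 [60T→60T]: |ω|/ω_in = (910/1189)×60/60 = 910/1189, sense flips to −
mesh 6 [73T→33T]: |ω|/ω_in = (910/1189)×73/33 = 66430/39237, sense flips to +
signed output speed (× input speed) = 66430/39237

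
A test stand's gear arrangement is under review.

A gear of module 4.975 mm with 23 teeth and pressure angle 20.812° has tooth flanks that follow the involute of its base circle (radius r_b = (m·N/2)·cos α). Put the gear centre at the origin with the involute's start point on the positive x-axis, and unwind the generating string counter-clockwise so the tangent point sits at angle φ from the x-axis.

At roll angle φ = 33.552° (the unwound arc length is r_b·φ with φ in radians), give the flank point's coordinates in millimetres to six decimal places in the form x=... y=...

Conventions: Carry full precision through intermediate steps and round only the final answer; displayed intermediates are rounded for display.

x=61.877763 y=3.458491

recognized (one wheel, involute flank): single-mesh tooth geometry, m = 4.975, N = 23
pitch radius r_p = m·N/2 = 4.975·23/2 = 57.212500
base radius r_b = r_p·cos α = 57.212500·cos 20.812° = 53.479458
roll angle φ = 33.552° = 0.58559287 rad
x = r_b·(cos φ + φ·sin φ) = 61.877763
y = r_b·(sin φ − φ·cos φ) = 3.458491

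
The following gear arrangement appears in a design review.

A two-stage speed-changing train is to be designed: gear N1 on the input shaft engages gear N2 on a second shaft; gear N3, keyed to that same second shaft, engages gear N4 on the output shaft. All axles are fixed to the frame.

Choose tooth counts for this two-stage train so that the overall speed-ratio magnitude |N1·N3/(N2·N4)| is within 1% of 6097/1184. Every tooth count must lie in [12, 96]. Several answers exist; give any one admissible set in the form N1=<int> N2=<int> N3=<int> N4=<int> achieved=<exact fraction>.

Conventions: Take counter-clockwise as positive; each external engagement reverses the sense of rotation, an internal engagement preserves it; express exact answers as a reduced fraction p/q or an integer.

topology: fixed-axis compound train — 2 stages, target 6097/1184
target = 6097/1184 in lowest terms: an exact hit needs N1·N3 = k·6097 and N2·N4 = k·1184 for one integer k, every count in [12, 96]; additionally prefer no 1:1 stage (N1 ≠ N2, N3 ≠ N4)
k = 1: N1·N3 = 6097 = 67·91, N2·N4 = 1184 = 16·74
achieved = 67·91/(16·74) = 6097/1184; |achieved − target| = 0 ≤ 6097/118400 ✓

N1=67 N2=16 N3=91 N4=74 achieved=6097/1184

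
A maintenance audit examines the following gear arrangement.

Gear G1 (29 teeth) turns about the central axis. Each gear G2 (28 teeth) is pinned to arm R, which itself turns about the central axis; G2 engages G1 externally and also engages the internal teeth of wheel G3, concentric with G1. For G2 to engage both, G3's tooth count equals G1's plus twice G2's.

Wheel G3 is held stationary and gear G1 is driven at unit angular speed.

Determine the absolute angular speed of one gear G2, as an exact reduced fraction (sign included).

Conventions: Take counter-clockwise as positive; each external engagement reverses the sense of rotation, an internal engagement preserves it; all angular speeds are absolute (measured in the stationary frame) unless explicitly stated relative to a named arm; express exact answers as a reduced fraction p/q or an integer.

-29/56

recognized (axles ride arm R): planetary set, 29/28/85 teeth
ring teeth: 29 + 2·28 = 85
29(ω_sun−ω_arm) = −85(ω_ring−ω_arm),  ω_ring = 0, ω_sun = 1
29(1−ω_arm) = −85(0−ω_arm)  ⇒  114·ω_arm = 29  ⇒  ω_arm = 29/114
sun–planet mesh: 29·(1−29/114) = −28·(ω_p−ω_arm)  ⇒  ω_p−ω_arm = -2465/3192
ω_p = 29/114 − 2465/3192 = -29/56
exact speed ratio = -29/56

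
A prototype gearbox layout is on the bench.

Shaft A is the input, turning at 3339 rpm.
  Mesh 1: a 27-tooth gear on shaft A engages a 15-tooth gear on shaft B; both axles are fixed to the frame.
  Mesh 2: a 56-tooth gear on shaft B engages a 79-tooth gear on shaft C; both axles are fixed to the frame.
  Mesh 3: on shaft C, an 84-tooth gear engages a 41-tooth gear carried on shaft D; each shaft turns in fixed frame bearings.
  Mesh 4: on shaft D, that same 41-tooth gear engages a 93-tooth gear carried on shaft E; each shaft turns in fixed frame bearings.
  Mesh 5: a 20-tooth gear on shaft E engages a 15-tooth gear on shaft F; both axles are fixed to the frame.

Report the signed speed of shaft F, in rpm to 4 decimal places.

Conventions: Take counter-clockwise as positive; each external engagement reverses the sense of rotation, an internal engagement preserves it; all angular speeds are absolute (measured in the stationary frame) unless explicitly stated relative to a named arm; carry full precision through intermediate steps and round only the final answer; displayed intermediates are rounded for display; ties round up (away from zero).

-5130.7982 rpm

5-mesh fixed-axis compound train (all bearings frame-fixed)
mesh 1 [27T→15T]: ω = 3339.0000×27/15 = 6010.2000 rpm, sense flips to −
mesh 2 [56T→79T]: ω = 6010.2000×56/79 = 4260.3949 rpm, sense flips to +
mesh 3 [84T→41T]: ω = 4260.3949×84/41 = 8728.6140 rpm, sense flips to −
mesh 4 [41T→93T]: ω = 8728.6140×41/93 = 3848.0987 rpm, sense flips to +
mesh 5 [20T→15T]: ω = 3848.0987×20/15 = 5130.7982 rpm, sense flips to −
signed output speed = -5130.7982 rpm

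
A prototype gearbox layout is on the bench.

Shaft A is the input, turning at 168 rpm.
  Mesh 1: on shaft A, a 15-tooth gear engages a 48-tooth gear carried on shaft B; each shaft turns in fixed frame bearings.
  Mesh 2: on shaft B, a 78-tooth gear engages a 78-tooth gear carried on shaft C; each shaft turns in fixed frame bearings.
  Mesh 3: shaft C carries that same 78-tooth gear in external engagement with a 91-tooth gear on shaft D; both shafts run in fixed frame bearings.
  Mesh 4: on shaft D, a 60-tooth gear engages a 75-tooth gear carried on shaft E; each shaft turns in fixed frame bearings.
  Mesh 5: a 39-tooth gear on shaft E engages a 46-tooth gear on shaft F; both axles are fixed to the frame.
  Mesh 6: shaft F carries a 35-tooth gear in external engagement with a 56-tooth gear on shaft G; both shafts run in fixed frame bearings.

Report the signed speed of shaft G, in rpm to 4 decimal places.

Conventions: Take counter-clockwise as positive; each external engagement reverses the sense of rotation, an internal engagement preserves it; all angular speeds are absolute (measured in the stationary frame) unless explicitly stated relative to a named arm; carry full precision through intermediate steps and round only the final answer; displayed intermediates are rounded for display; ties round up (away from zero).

topology: fixed-axis compound train — 6 meshes, A→G
mesh 1 [15T→48T]: ω = 168.0000×15/48 = 52.5000 rpm, sense flips to −
mesh 2 [78T→78T]: ω = 52.5000×78/78 = 52.5000 rpm, sense flips to +
mesh 3 [78T→91T]: ω = 52.5000×78/91 = 45.0000 rpm, sense flips to −
mesh 4 [60T→75T]: ω = 45.0000×60/75 = 36.0000 rpm, sense flips to +
mesh 5 [39T→46T]: ω = 36.0000×39/46 = 30.5217 rpm, sense flips to −
mesh 6 [35T→56T]: ω = 30.5217×35/56 = 19.0761 rpm, sense flips to +
signed output speed = +19.0761 rpm

+19.0761 rpm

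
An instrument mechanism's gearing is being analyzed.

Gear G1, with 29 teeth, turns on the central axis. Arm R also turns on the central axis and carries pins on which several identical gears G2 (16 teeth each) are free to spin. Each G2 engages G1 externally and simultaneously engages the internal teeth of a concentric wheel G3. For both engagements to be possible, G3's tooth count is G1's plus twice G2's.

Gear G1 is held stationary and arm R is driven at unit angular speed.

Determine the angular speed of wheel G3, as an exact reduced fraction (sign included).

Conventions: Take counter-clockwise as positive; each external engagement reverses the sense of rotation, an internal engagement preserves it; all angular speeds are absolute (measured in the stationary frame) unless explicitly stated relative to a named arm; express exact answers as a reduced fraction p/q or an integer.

topology: planetary set — G1 29T / G2 16T / G3 61T, arm = carrier (Willis)
ring teeth: 29 + 2·16 = 61
29(ω_sun−ω_arm) = −61(ω_ring−ω_arm),  ω_sun = 0, ω_arm = 1
ω_ring = 1 − (29/61)(0−1) = 90/61
exact speed ratio = 90/61

90/61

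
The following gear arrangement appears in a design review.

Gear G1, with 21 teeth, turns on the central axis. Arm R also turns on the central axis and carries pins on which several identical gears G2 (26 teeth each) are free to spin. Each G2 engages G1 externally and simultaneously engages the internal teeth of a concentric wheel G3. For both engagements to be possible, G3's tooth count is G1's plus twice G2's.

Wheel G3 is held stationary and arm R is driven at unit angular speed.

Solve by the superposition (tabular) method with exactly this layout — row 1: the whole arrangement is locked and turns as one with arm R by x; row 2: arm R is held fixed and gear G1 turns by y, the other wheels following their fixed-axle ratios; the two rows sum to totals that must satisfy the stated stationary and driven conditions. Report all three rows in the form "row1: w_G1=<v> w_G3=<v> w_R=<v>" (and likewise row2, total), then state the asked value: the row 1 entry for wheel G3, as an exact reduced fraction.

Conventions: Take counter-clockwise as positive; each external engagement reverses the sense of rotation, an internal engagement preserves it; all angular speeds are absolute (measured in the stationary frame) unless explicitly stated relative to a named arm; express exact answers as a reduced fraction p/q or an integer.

row1: w_G1=1 w_G3=1 w_R=1
row2: w_G1=73/21 w_G3=-1 w_R=0
total: w_G1=94/21 w_G3=0 w_R=1
asked value: 1

topology: planetary set — G1 21T / G2 26T / G3 73T, arm = carrier (Willis)
row 1 (train locked, turned with arm): all members turn x
row 2 (arm held, sun turns y): ω_ring = −(21/73)·y, ω_arm = 0
boundary: total ω_ring = x − (21/73)·y = 0 and total ω_arm = x = 1  ⇒  y = 73/21, x = 1
row 2 ring = −(21/73)·73/21 = -1
totals (row 1 + row 2): sun 1 + 73/21 = 94/21, ring 1 + (-1) = 0, arm 1 + 0 = 1
asked cell (row1, ring) = 1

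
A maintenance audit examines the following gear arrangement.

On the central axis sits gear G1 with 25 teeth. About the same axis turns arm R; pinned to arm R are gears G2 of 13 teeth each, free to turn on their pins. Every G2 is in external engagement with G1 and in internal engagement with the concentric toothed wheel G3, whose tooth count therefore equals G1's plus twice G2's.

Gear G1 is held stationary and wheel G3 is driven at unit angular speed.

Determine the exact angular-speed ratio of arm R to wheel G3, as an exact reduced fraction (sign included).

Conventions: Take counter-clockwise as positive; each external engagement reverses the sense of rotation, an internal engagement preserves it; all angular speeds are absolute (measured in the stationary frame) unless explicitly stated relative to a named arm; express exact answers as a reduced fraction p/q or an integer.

topology: planetary set — G1 25T / G2 13T / G3 51T, arm = carrier (Willis)
ring teeth: 25 + 2·13 = 51
25(ω_sun−ω_arm) = −51(ω_ring−ω_arm),  ω_sun = 0, ω_ring = 1
25(0−ω_arm) = −51(1−ω_arm)  ⇒  76·ω_arm = 51  ⇒  ω_arm = 51/76
ω_out/ω_in = 51/76

51/76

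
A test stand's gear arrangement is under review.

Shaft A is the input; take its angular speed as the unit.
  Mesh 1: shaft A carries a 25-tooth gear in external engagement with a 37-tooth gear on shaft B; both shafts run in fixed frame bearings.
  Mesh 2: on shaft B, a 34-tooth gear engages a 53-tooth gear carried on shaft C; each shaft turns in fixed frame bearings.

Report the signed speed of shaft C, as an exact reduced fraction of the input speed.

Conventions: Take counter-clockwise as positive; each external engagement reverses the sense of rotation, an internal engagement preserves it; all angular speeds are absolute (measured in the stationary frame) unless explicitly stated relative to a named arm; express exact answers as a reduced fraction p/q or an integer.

2-mesh fixed-axis compound train (all bearings frame-fixed)
mesh 1 [25T→37T]: |ω|/ω_in = 1×25/37 = 25/37, sense flips to −
mesh 2 [34T→53T]: |ω|/ω_in = (25/37)×34/53 = 850/1961, sense flips to +
signed output speed (× input speed) = 850/1961

850/1961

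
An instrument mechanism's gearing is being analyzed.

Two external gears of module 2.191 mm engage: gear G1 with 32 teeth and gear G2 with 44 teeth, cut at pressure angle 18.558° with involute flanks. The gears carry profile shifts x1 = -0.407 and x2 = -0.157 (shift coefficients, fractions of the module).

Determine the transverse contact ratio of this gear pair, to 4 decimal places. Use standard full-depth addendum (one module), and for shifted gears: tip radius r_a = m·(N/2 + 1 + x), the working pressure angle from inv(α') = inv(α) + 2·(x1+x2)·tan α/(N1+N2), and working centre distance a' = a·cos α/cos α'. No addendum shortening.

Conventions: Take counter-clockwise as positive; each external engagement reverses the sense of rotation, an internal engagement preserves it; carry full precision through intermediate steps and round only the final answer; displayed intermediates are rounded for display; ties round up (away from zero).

class = single-mesh tooth geometry [involute pair 32T × 44T, m = 2.191]
base radii: r_b1 = 33.233157, r_b2 = 45.695591
tip radii: r_a1 = 36.355263, r_a2 = 50.049013
inv(α') = inv(18.558°) + 2·(-0.407-0.157)·tan α/(32+44) = 0.00684031  ⇒  α' = 15.53107°
a' = a·cos α / cos α' = 83.2580·cos 18.558°/cos 15.53107° = 81.920026
action lengths: √(r_a1²−r_b1²) = 14.739825, √(r_a2²−r_b2²) = 20.416089
base pitch p_b = π·m·cos α = 6.525315
CR = (14.739825 + 20.416089 − 81.920026·sin 15.53107°)/6.525315 = 2.026098
contact ratio ≈ 2.0261

2.0261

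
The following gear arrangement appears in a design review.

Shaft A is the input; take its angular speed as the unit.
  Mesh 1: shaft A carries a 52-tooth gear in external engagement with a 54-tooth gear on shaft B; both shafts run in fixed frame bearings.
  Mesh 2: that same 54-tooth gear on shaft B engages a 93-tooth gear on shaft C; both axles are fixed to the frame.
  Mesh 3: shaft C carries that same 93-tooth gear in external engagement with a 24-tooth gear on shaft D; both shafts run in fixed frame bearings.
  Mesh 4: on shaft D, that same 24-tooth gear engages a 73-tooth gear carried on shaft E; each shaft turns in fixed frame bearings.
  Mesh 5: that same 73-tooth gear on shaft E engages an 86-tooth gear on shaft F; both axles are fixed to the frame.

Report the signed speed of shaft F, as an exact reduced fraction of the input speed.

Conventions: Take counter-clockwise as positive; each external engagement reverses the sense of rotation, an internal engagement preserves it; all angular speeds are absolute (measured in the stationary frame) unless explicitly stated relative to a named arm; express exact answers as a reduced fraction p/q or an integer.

-26/43

5-mesh fixed-axis compound train (all bearings frame-fixed)
mesh 1 [52T→54T]: |ω|/ω_in = 1×52/54 = 26/27, sense flips to −
mesh 2 [54T→93T]: |ω|/ω_in = (26/27)×54/93 = 52/93, sense flips to +
mesh 3 [93T→24T]: |ω|/ω_in = (52/93)×93/24 = 13/6, sense flips to −
mesh 4 [24T→73T]: |ω|/ω_in = (13/6)×24/73 = 52/73, sense flips to +
mesh 5 [73T→86T]: |ω|/ω_in = (52/73)×73/86 = 26/43, sense flips to −
signed output speed (× input speed) = -26/43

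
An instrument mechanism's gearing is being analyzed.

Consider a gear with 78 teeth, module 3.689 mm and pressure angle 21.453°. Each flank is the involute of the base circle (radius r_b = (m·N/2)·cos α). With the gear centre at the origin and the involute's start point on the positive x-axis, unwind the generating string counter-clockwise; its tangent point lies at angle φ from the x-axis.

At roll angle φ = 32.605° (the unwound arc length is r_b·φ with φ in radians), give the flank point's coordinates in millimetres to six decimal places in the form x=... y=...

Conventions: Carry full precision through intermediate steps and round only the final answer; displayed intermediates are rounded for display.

single-mesh involute tooth geometry (78T wheel at module 3.689)
pitch radius r_p = m·N/2 = 3.689·78/2 = 143.871000
base radius r_b = r_p·cos α = 143.871000·cos 21.453° = 133.903315
roll angle φ = 32.605° = 0.56906460 rad
x = r_b·(cos φ + φ·sin φ) = 153.860612
y = r_b·(sin φ − φ·cos φ) = 7.962054

x=153.860612 y=7.962054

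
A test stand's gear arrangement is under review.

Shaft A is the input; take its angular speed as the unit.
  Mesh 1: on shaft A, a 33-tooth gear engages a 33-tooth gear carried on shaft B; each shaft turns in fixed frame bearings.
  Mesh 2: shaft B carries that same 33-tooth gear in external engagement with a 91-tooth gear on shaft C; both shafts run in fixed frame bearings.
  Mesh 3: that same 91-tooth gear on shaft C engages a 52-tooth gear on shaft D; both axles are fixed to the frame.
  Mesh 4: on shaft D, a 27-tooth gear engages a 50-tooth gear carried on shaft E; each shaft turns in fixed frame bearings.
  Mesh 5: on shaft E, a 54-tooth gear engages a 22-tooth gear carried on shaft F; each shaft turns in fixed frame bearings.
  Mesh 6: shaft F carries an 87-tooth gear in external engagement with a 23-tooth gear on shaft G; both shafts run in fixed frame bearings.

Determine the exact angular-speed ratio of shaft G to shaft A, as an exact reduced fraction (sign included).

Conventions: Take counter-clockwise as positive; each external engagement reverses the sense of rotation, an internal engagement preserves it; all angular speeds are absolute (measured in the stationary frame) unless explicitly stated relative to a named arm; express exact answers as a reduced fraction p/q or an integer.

190269/59800

class = fixed-axis compound train [6 meshes; 6 ratios multiply, 6 sense flips]
mesh 1 [33T→33T]: running ratio 1, sense −
mesh 2 [33T→91T]: running ratio 33/91, sense +
mesh 3 [91T→52T]: running ratio 33/52, sense −
mesh 4 [27T→50T]: running ratio 891/2600, sense +
mesh 5 [54T→22T]: running ratio 2187/2600, sense −
mesh 6 [87T→23T]: running ratio 190269/59800, sense +
ω_out/ω_in = 190269/59800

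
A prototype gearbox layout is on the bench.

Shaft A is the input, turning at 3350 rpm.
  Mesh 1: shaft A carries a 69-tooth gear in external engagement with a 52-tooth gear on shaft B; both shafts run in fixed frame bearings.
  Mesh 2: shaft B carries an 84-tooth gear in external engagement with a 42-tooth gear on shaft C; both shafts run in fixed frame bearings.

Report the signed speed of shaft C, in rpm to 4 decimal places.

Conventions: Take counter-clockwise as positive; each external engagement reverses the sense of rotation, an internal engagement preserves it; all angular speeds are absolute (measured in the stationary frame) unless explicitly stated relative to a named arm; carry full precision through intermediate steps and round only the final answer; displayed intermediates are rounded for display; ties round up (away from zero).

recognized (3 fixed axles, 2 meshes): fixed-axis compound train
mesh 1 [69T→52T]: ω = 3350.0000×69/52 = 4445.1923 rpm, sense flips to −
mesh 2 [84T→42T]: ω = 4445.1923×84/42 = 8890.3846 rpm, sense flips to +
signed output speed = +8890.3846 rpm

+8890.3846 rpm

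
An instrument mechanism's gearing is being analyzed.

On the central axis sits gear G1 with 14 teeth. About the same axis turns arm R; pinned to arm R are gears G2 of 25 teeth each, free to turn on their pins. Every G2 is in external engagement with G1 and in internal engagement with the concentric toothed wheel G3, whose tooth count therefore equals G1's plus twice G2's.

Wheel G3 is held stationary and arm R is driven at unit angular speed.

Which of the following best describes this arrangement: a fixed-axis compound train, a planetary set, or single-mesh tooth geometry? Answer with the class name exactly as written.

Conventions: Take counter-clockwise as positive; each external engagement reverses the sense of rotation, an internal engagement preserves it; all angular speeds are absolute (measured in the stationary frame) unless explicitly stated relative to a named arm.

topology: planetary set — G1 14T / G2 25T / G3 64T, arm = carrier (Willis)
classification: planetary set

planetary set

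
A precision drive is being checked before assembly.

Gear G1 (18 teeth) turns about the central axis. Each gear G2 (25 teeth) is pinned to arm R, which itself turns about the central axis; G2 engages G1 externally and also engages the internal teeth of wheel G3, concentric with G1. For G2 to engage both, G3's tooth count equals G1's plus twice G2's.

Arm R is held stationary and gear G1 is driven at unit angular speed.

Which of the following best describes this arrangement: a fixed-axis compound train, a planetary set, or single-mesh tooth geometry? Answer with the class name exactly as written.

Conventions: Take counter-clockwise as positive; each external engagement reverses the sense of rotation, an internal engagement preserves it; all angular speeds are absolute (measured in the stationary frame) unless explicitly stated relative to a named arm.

recognized (axles ride arm R): planetary set, 18/25/68 teeth
classification: planetary set

planetary set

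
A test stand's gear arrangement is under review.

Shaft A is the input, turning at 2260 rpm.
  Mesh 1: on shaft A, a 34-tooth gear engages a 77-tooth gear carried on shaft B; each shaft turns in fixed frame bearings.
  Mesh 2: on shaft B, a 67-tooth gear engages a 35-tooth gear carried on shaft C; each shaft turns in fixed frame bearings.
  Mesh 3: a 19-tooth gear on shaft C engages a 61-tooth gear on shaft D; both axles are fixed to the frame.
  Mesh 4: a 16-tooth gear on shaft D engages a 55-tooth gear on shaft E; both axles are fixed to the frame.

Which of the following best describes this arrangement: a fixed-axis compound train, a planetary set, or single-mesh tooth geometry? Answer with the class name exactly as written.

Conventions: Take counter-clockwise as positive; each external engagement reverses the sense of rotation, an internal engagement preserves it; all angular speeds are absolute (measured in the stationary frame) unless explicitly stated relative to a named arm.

fixed-axis compound train

topology: fixed-axis compound train — 4 meshes, A→E
classification: fixed-axis compound train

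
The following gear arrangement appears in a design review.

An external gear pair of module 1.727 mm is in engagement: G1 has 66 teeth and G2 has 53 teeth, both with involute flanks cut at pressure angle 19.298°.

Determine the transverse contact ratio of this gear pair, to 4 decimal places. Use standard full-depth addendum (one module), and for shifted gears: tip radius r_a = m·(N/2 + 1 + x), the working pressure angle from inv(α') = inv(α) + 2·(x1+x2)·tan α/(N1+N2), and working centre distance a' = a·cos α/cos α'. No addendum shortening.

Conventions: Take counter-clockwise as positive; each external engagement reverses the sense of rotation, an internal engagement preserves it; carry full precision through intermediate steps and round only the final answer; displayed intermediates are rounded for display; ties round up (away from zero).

1.8228

class = single-mesh tooth geometry [involute pair 66T × 53T, m = 1.727]
base radii: r_b1 = 53.788818, r_b2 = 43.194050
tip radii: r_a1 = 58.718000, r_a2 = 47.492500
no profile shift: α' = α, a' = a
action lengths: √(r_a1²−r_b1²) = 23.549239, √(r_a2²−r_b2²) = 19.743646
base pitch p_b = π·m·cos α = 5.120683
CR = (23.549239 + 19.743646 − 102.756500·sin 19.29800°)/5.120683 = 1.822758
contact ratio ≈ 1.8228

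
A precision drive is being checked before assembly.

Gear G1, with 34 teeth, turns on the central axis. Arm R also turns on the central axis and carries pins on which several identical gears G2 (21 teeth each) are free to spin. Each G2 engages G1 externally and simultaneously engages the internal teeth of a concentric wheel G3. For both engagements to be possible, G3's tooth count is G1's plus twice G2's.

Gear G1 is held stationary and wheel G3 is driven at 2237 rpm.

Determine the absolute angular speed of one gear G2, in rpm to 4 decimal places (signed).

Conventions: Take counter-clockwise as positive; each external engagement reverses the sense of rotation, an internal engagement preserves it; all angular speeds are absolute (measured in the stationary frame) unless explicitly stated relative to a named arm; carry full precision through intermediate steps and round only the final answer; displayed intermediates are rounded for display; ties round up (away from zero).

topology: planetary set — G1 34T / G2 21T / G3 76T, arm = carrier (Willis)
normalise by the input: solve with ω_ring = 1, then scale by 2237 rpm
ring teeth: 34 + 2·21 = 76
34(ω_sun−ω_arm) = −76(ω_ring−ω_arm),  ω_sun = 0, ω_ring = 1
34(0−ω_arm) = −76(1−ω_arm)  ⇒  110·ω_arm = 76  ⇒  ω_arm = 38/55
sun–planet mesh: 34·(0−38/55) = −21·(ω_p−ω_arm)  ⇒  ω_p−ω_arm = 1292/1155
ω_p = 38/55 + 1292/1155 = 38/21
scale: ω_p = 38/21 × 2237 rpm = +4047.9048 rpm

+4047.9048 rpm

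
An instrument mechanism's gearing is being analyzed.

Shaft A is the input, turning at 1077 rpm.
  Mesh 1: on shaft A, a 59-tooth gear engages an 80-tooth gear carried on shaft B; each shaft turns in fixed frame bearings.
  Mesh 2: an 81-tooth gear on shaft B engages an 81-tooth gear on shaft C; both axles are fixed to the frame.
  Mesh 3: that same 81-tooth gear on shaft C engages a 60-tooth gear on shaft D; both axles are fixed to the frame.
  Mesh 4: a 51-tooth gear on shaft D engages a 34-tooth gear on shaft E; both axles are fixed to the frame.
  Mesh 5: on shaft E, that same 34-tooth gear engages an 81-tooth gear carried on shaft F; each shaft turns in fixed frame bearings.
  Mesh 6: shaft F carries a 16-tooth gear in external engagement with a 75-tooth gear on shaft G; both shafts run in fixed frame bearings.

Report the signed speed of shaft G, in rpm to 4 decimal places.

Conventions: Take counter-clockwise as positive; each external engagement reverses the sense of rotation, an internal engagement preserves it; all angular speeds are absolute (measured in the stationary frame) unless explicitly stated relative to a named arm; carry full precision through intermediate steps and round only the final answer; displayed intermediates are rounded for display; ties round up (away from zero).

+144.0308 rpm

topology: fixed-axis compound train — 6 meshes, A→G
mesh 1 [59T→80T]: ω = 1077.0000×59/80 = 794.2875 rpm, sense flips to −
mesh 2 [81T→81T]: ω = 794.2875×81/81 = 794.2875 rpm, sense flips to +
mesh 3 [81T→60T]: ω = 794.2875×81/60 = 1072.2881 rpm, sense flips to −
mesh 4 [51T→34T]: ω = 1072.2881×51/34 = 1608.4322 rpm, sense flips to +
mesh 5 [34T→81T]: ω = 1608.4322×34/81 = 675.1444 rpm, sense flips to −
mesh 6 [16T→75T]: ω = 675.1444×16/75 = 144.0308 rpm, sense flips to +
signed output speed = +144.0308 rpm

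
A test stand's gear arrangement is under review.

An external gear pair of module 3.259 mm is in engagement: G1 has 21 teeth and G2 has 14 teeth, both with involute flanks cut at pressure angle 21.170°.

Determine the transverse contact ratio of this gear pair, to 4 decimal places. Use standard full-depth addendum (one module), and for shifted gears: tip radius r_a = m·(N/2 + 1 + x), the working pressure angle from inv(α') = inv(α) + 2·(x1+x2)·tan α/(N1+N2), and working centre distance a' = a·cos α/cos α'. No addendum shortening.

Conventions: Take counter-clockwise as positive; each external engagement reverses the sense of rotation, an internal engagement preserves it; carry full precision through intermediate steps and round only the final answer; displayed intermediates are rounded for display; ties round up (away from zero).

1.4803

topology: single-mesh involute geometry — m = 3.259, 21T/14T pair
base radii: r_b1 = 31.910129, r_b2 = 21.273420
tip radii: r_a1 = 37.478500, r_a2 = 26.072000
no profile shift: α' = α, a' = a
action lengths: √(r_a1²−r_b1²) = 19.656592, √(r_a2²−r_b2²) = 15.072850
base pitch p_b = π·m·cos α = 9.547488
CR = (19.656592 + 15.072850 − 57.032500·sin 21.17000°)/9.547488 = 1.480278
contact ratio ≈ 1.4803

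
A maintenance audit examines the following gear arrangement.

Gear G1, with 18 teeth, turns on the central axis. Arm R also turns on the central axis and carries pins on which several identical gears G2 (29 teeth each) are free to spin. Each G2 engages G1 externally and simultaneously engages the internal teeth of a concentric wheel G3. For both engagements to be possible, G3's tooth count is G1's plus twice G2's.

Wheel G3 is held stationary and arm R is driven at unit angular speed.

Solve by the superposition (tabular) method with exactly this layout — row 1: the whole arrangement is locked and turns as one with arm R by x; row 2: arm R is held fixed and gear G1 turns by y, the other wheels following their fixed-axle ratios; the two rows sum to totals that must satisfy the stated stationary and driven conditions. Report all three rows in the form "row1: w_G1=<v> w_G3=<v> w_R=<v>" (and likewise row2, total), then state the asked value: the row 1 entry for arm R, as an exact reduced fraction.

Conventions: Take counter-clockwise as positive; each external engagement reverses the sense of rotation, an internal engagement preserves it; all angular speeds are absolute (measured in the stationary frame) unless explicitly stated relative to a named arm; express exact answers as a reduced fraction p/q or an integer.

class = planetary set [G3 = 18+2·29 = 76; Willis about the carrier]
superposition row 1 [locked train]: every member turns x
row 2: sun turns y, ring = −(18/76)·y, arm 0
boundary: total ω_ring = x − (18/76)·y = 0 and total ω_arm = x = 1  ⇒  y = 38/9, x = 1
row 2 ring = −(18/76)·38/9 = -1
totals (row 1 + row 2): sun 1 + 38/9 = 47/9, ring 1 + (-1) = 0, arm 1 + 0 = 1
asked cell (row1, arm) = 1

row1: w_G1=1 w_G3=1 w_R=1
row2: w_G1=38/9 w_G3=-1 w_R=0
total: w_G1=47/9 w_G3=0 w_R=1
asked value: 1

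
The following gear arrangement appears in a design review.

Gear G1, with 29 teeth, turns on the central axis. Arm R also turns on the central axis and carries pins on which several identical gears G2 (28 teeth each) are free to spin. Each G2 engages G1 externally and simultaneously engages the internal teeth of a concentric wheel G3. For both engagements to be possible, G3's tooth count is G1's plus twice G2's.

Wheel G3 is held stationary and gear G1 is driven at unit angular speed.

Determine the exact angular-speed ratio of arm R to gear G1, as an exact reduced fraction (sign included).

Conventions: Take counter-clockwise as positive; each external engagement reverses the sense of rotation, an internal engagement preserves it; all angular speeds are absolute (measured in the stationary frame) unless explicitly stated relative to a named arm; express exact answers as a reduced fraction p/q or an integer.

topology: planetary set — G1 29T / G2 28T / G3 85T, arm = carrier (Willis)
ring teeth: 29 + 2·28 = 85
29(ω_sun−ω_arm) = −85(ω_ring−ω_arm),  ω_ring = 0, ω_sun = 1
29(1−ω_arm) = −85(0−ω_arm)  ⇒  114·ω_arm = 29  ⇒  ω_arm = 29/114
ω_out/ω_in = 29/114

29/114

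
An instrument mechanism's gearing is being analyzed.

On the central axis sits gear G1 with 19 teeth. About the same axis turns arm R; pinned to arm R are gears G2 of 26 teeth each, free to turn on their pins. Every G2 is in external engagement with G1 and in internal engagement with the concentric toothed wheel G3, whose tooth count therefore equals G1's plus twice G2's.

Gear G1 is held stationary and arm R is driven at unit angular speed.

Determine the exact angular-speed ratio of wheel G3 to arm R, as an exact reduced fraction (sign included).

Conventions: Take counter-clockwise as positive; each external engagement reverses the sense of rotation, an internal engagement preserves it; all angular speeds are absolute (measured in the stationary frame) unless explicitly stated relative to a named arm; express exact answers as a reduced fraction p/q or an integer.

90/71

planetary set (19T centre, 26T on arm, 71T internal) — Willis relation
ring teeth: 19 + 2·26 = 71
19(ω_sun−ω_arm) = −71(ω_ring−ω_arm),  ω_sun = 0, ω_arm = 1
ω_ring = 1 − (19/71)(0−1) = 90/71
ω_out/ω_in = 90/71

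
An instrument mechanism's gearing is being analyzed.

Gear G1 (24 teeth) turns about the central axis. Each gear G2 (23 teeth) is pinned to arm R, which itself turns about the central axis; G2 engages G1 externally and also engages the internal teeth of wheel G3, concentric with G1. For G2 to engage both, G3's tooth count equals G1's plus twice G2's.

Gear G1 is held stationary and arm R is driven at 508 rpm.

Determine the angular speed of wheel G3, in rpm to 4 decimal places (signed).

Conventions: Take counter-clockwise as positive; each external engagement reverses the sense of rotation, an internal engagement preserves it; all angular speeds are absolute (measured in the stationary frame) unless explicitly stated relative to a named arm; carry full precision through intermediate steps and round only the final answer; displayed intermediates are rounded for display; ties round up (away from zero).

planetary set (24T centre, 23T on arm, 70T internal) — Willis relation
normalise by the input: solve with ω_arm = 1, then scale by 508 rpm
ring teeth: 24 + 2·23 = 70
24(ω_sun−ω_arm) = −70(ω_ring−ω_arm),  ω_sun = 0, ω_arm = 1
ω_ring = 1 − (24/70)(0−1) = 47/35
scale: ω_ring = 47/35 × 508 rpm = +682.1714 rpm

+682.1714 rpm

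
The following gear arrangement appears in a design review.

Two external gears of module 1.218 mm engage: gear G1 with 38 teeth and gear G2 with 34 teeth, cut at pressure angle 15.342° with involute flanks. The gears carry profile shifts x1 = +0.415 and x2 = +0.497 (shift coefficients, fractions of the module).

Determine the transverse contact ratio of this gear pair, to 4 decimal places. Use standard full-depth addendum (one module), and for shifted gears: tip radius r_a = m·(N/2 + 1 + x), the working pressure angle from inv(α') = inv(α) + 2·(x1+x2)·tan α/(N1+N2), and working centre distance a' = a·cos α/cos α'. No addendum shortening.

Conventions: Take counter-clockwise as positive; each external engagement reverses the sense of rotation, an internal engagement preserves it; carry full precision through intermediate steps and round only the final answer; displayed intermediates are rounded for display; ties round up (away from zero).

1.7657

recognized (one external pair, fixed centres): single-mesh tooth geometry, m = 1.218, N1 = 38, N2 = 34
base radii: r_b1 = 22.317305, r_b2 = 19.968115
tip radii: r_a1 = 24.865470, r_a2 = 22.529346
inv(α') = inv(15.342°) + 2·(+0.415+0.497)·tan α/(38+34) = 0.01353907  ⇒  α' = 19.38953°
a' = a·cos α / cos α' = 43.8480·cos 15.342°/cos 19.38953° = 44.827910
action lengths: √(r_a1²−r_b1²) = 10.964920, √(r_a2²−r_b2²) = 10.432919
base pitch p_b = π·m·cos α = 3.690099
CR = (10.964920 + 10.432919 − 44.827910·sin 19.38953°)/3.690099 = 1.765664
contact ratio ≈ 1.7657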